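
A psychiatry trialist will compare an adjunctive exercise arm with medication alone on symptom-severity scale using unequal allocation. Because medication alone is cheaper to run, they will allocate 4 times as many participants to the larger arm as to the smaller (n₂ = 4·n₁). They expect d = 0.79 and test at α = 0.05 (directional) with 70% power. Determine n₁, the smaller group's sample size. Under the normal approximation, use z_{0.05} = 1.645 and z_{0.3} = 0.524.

n₁ = 10

With allocation ratio k = n₂/n₁ = 4, Var(x̄₁−x̄₂) = σ²(1/n₁ + 1/(k·n₁)) = σ²·(k+1)/(k·n₁).
So n₁ = (1 + 1/k)·((z_{α} + z_β)/d)² = 1.250 × (2.169/0.79)².
n₁ = 1.250 × 7.54 = 9.4.
Round up: n₁ = 10, giving n₂ = 4 × 10 = 40.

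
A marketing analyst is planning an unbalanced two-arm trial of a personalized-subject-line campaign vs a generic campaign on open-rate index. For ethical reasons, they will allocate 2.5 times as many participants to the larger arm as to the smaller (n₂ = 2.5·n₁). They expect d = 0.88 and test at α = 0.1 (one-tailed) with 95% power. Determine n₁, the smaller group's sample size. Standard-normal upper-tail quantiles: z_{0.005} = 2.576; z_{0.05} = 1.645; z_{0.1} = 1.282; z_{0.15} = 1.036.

n₁ = 16

With allocation ratio k = n₂/n₁ = 2.5, Var(x̄₁−x̄₂) = σ²(1/n₁ + 1/(k·n₁)) = σ²·(k+1)/(k·n₁).
So n₁ = (1 + 1/k)·((z_{α} + z_β)/d)² = 1.400 × (2.927/0.88)².
n₁ = 1.400 × 11.06 = 15.5.
Round up: n₁ = 16, giving n₂ = 2.5 × 16 = 40.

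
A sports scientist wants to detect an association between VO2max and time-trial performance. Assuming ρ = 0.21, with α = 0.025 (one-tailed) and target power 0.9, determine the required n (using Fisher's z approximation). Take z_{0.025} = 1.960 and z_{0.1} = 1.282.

Fisher's z: C = ½·ln((1+r)/(1−r)) = ½·ln(1.5316) = 0.2132.
n = ((z_{α} + z_β)/C)² + 3.
(1.960 + 1.282) / 0.2132 = 3.242 / 0.2132 = 15.206.
n = 15.206² + 3 = 231.23 + 3 = 234.2.
Round up.

n = 235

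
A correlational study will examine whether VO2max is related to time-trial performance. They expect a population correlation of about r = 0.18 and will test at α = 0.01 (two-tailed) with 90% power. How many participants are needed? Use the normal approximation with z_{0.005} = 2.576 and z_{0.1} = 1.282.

n = 453

Fisher's z: C = ½·ln((1+r)/(1−r)) = ½·ln(1.4390) = 0.1820.
n = ((z_{α/2} + z_β)/C)² + 3.
(2.576 + 1.282) / 0.1820 = 3.858 / 0.1820 = 21.198.
n = 21.198² + 3 = 449.35 + 3 = 452.3.
Round up.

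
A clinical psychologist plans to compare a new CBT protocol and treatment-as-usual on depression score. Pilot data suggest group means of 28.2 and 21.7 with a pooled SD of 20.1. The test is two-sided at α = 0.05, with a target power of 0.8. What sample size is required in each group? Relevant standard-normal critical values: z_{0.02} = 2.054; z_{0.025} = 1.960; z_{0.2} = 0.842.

Cohen's d = |M₁ − M₂| / SD_pooled = |28.2 − 21.7| / 20.1 = 6.5 / 20.1 = 0.323.
For two independent groups with equal n: n = 2·((z_{α/2} + z_β) / d)².
z_{α/2} + z_β = 1.960 + 0.842 = 2.802.
n = 2 × (2.802 / 0.323)² = 2 × 8.675² = 2 × 75.25 = 150.5.
Round up to the next whole participant.

n = 151 per group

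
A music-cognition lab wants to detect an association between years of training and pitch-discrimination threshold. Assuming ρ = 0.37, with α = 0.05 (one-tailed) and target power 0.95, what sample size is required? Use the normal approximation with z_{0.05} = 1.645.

n = 75

Fisher's z: C = ½·ln((1+r)/(1−r)) = ½·ln(2.1746) = 0.3884.
n = ((z_{α} + z_β)/C)² + 3.
(1.645 + 1.645) / 0.3884 = 3.290 / 0.3884 = 8.471.
n = 8.471² + 3 = 71.75 + 3 = 74.8.
Round up.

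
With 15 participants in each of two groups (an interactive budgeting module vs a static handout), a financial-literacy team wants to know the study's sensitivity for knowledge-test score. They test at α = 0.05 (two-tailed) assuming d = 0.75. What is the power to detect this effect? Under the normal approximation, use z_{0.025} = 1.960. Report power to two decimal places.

For two equal groups, power = Φ(d·√(n/2) − z_{α/2}).
d·√(n/2) = 0.75 × √(15/2) = 0.75 × 2.739 = 2.054.
z_β = 2.054 − 1.960 = 0.094.
Power = Φ(0.094) = 0.537.

power ≈ 0.54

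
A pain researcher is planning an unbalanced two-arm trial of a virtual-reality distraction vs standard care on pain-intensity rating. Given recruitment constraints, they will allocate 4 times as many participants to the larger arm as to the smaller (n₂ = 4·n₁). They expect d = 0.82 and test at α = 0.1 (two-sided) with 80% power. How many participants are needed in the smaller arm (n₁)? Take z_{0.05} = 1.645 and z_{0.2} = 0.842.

n₁ = 12

With allocation ratio k = n₂/n₁ = 4, Var(x̄₁−x̄₂) = σ²(1/n₁ + 1/(k·n₁)) = σ²·(k+1)/(k·n₁).
So n₁ = (1 + 1/k)·((z_{α/2} + z_β)/d)² = 1.250 × (2.487/0.82)².
n₁ = 1.250 × 9.20 = 11.5.
Round up: n₁ = 12, giving n₂ = 4 × 12 = 48.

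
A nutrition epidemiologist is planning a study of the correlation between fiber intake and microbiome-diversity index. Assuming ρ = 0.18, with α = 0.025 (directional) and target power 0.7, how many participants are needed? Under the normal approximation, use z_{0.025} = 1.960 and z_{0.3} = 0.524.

Fisher's z: C = ½·ln((1+r)/(1−r)) = ½·ln(1.4390) = 0.1820.
n = ((z_{α} + z_β)/C)² + 3.
(1.960 + 0.524) / 0.1820 = 2.484 / 0.1820 = 13.648.
n = 13.648² + 3 = 186.28 + 3 = 189.3.
Round up.

n = 190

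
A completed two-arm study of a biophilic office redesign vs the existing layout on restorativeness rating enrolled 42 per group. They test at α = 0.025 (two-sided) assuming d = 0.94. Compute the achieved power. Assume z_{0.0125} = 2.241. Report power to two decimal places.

For two equal groups, power = Φ(d·√(n/2) − z_{α/2}).
d·√(n/2) = 0.94 × √(42/2) = 0.94 × 4.583 = 4.308.
z_β = 4.308 − 2.241 = 2.067.
Power = Φ(2.067) = 0.981.

power ≈ 0.98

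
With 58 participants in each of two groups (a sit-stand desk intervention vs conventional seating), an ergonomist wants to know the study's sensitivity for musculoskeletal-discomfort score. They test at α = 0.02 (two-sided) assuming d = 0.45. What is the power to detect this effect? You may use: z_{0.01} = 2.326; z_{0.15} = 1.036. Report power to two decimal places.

For two equal groups, power = Φ(d·√(n/2) − z_{α/2}).
d·√(n/2) = 0.45 × √(58/2) = 0.45 × 5.385 = 2.423.
z_β = 2.423 − 2.326 = 0.097.
Power = Φ(0.097) = 0.539.

power ≈ 0.54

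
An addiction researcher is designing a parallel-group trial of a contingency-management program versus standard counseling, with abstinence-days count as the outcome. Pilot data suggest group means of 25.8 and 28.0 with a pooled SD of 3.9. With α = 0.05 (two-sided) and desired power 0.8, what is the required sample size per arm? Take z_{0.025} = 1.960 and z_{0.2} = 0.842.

Cohen's d = |M₁ − M₂| / SD_pooled = |25.8 − 28.0| / 3.9 = 2.2 / 3.9 = 0.564.
For two independent groups with equal n: n = 2·((z_{α/2} + z_β) / d)².
z_{α/2} + z_β = 1.960 + 0.842 = 2.802.
n = 2 × (2.802 / 0.564)² = 2 × 4.968² = 2 × 24.68 = 49.4.
Round up to the next whole participant.

n = 50 per group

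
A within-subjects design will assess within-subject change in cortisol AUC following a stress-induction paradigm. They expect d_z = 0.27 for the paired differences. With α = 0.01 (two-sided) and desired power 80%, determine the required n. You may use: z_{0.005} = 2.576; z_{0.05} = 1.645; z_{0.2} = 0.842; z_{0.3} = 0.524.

n = 161 pairs

For a paired (one-sample on differences) test: n = ((z_{α/2} + z_β) / d)².
z_{α/2} + z_β = 2.576 + 0.842 = 3.418.
n = (3.418 / 0.27)² = 12.659² = 160.26.
Round up.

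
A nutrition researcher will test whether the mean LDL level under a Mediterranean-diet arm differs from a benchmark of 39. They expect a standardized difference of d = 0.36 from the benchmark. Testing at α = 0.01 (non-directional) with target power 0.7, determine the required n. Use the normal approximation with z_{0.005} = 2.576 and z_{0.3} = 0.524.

n = 75

For a one-sample test: n = ((z_{α/2} + z_β) / d)².
z_{α/2} + z_β = 2.576 + 0.524 = 3.100.
n = (3.100 / 0.36)² = 8.611² = 74.15.
Round up.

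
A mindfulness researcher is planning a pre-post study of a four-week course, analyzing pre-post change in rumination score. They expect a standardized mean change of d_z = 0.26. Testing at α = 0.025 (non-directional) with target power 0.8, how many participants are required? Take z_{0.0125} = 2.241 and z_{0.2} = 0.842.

For a paired (one-sample on differences) test: n = ((z_{α/2} + z_β) / d)².
z_{α/2} + z_β = 2.241 + 0.842 = 3.083.
n = (3.083 / 0.26)² = 11.858² = 140.60.
Round up.

n = 141 pairs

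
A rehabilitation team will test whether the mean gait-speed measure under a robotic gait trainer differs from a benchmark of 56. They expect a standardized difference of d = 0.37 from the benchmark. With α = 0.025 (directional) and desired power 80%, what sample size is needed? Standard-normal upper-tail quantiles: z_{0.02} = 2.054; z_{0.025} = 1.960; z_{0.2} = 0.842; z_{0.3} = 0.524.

n = 58

For a one-sample test: n = ((z_{α} + z_β) / d)².
z_{α} + z_β = 1.960 + 0.842 = 2.802.
n = (2.802 / 0.37)² = 7.573² = 57.35.
Round up.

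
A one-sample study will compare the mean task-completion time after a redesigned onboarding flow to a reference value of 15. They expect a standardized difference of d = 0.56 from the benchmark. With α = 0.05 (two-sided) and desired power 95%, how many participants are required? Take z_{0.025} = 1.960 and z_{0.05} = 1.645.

For a one-sample test: n = ((z_{α/2} + z_β) / d)².
z_{α/2} + z_β = 1.960 + 1.645 = 3.605.
n = (3.605 / 0.56)² = 6.437² = 41.44.
Round up.

n = 42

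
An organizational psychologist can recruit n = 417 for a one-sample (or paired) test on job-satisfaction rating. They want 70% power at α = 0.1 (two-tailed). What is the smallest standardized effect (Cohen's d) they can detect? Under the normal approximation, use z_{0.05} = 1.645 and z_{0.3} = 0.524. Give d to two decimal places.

For a single sample (or paired design) of n = 417: d_min = (z_{α/2} + z_β)/√n.
z-sum = 1.645 + 0.524 = 2.169.
d_min = 2.169 / √417 = 2.169 / 20.421 = 0.106.

d_min ≈ 0.11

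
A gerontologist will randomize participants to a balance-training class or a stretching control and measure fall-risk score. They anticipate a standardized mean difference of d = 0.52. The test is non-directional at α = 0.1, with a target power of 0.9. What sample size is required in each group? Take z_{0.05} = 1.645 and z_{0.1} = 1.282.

For two independent groups with equal n: n = 2·((z_{α/2} + z_β) / d)².
z_{α/2} + z_β = 1.645 + 1.282 = 2.927.
n = 2 × (2.927 / 0.52)² = 2 × 5.629² = 2 × 31.68 = 63.4.
Round up to the next whole participant.

n = 64 per group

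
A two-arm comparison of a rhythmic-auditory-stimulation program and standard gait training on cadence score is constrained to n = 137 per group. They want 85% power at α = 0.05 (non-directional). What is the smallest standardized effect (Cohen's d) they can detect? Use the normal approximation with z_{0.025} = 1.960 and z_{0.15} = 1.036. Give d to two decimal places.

d_min ≈ 0.36

For two independent groups of n = 137 each: d_min = (z_{α/2} + z_β)·√(2/n).
z-sum = 1.960 + 1.036 = 2.996.
d_min = 2.996 × √(2/137) = 2.996 × 0.1208 = 0.362.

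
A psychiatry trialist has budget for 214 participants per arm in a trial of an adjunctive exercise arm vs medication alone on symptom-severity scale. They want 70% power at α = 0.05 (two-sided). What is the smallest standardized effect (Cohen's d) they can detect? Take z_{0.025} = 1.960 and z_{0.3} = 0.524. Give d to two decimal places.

d_min ≈ 0.24

For two independent groups of n = 214 each: d_min = (z_{α/2} + z_β)·√(2/n).
z-sum = 1.960 + 0.524 = 2.484.
d_min = 2.484 × √(2/214) = 2.484 × 0.0967 = 0.240.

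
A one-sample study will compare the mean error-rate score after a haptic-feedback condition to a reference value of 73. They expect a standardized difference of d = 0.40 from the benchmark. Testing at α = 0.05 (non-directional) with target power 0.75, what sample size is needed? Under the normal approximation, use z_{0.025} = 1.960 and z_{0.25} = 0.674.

n = 44

For a one-sample test: n = ((z_{α/2} + z_β) / d)².
z_{α/2} + z_β = 1.960 + 0.674 = 2.634.
n = (2.634 / 0.40)² = 6.585² = 43.36.
Round up.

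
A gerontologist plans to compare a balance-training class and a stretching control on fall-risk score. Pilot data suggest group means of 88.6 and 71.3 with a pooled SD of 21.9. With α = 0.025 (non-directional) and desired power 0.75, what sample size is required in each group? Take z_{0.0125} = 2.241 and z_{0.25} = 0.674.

Cohen's d = |M₁ − M₂| / SD_pooled = |88.6 − 71.3| / 21.9 = 17.3 / 21.9 = 0.790.
For two independent groups with equal n: n = 2·((z_{α/2} + z_β) / d)².
z_{α/2} + z_β = 2.241 + 0.674 = 2.915.
n = 2 × (2.915 / 0.790)² = 2 × 3.690² = 2 × 13.62 = 27.2.
Round up to the next whole participant.

n = 28 per group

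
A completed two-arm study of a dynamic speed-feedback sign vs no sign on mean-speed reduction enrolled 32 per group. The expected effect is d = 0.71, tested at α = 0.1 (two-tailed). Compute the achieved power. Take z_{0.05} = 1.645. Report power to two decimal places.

For two equal groups, power = Φ(d·√(n/2) − z_{α/2}).
d·√(n/2) = 0.71 × √(32/2) = 0.71 × 4.000 = 2.840.
z_β = 2.840 − 1.645 = 1.195.
Power = Φ(1.195) = 0.884.

power ≈ 0.88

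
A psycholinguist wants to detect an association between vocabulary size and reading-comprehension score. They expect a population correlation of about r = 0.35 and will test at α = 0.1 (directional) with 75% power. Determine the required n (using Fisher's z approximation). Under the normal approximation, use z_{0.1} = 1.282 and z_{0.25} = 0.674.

n = 32

Fisher's z: C = ½·ln((1+r)/(1−r)) = ½·ln(2.0769) = 0.3654.
n = ((z_{α} + z_β)/C)² + 3.
(1.282 + 0.674) / 0.3654 = 1.956 / 0.3654 = 5.353.
n = 5.353² + 3 = 28.66 + 3 = 31.7.
Round up.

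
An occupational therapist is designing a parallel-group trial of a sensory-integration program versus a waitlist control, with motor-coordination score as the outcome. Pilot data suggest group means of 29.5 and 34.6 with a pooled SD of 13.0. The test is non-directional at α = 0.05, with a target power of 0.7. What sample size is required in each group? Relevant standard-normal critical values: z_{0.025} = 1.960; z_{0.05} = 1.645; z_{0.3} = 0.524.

n = 81 per group

Cohen's d = |M₁ − M₂| / SD_pooled = |29.5 − 34.6| / 13.0 = 5.1 / 13.0 = 0.392.
For two independent groups with equal n: n = 2·((z_{α/2} + z_β) / d)².
z_{α/2} + z_β = 1.960 + 0.524 = 2.484.
n = 2 × (2.484 / 0.392)² = 2 × 6.337² = 2 × 40.15 = 80.3.
Round up to the next whole participant.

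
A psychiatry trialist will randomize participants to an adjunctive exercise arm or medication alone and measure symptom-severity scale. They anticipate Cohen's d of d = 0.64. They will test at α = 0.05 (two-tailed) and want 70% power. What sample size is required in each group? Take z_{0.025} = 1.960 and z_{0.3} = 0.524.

For two independent groups with equal n: n = 2·((z_{α/2} + z_β) / d)².
z_{α/2} + z_β = 1.960 + 0.524 = 2.484.
n = 2 × (2.484 / 0.64)² = 2 × 3.881² = 2 × 15.06 = 30.1.
Round up to the next whole participant.

n = 31 per group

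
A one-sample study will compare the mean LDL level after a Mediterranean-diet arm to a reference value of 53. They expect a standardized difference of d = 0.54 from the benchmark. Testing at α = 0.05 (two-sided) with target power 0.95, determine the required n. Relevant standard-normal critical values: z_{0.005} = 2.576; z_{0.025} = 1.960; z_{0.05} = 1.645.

n = 45

For a one-sample test: n = ((z_{α/2} + z_β) / d)².
z_{α/2} + z_β = 1.960 + 1.645 = 3.605.
n = (3.605 / 0.54)² = 6.676² = 44.57.
Round up.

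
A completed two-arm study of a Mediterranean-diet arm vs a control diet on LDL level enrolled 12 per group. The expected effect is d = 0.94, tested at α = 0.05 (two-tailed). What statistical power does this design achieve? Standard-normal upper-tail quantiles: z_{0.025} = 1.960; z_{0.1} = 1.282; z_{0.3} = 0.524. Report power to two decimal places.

For two equal groups, power = Φ(d·√(n/2) − z_{α/2}).
d·√(n/2) = 0.94 × √(12/2) = 0.94 × 2.449 = 2.303.
z_β = 2.303 − 1.960 = 0.343.
Power = Φ(0.343) = 0.634.

power ≈ 0.63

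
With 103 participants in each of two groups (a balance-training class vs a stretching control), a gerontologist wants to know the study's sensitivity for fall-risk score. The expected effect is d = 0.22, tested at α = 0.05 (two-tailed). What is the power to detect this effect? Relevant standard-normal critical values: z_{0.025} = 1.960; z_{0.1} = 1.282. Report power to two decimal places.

For two equal groups, power = Φ(d·√(n/2) − z_{α/2}).
d·√(n/2) = 0.22 × √(103/2) = 0.22 × 7.176 = 1.579.
z_β = 1.579 − 1.960 = -0.381.
Power = Φ(-0.381) = 0.352.

power ≈ 0.35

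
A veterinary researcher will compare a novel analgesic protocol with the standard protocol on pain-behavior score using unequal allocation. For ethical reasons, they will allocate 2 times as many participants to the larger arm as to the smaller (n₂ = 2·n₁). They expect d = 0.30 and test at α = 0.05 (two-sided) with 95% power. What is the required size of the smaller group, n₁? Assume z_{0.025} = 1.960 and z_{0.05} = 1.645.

n₁ = 217

With allocation ratio k = n₂/n₁ = 2, Var(x̄₁−x̄₂) = σ²(1/n₁ + 1/(k·n₁)) = σ²·(k+1)/(k·n₁).
So n₁ = (1 + 1/k)·((z_{α/2} + z_β)/d)² = 1.500 × (3.605/0.30)².
n₁ = 1.500 × 144.40 = 216.6.
Round up: n₁ = 217, giving n₂ = 2 × 217 = 434.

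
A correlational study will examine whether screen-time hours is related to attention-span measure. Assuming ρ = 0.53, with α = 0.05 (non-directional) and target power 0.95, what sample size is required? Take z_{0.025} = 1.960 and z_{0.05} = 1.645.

n = 41

Fisher's z: C = ½·ln((1+r)/(1−r)) = ½·ln(3.2553) = 0.5901.
n = ((z_{α/2} + z_β)/C)² + 3.
(1.960 + 1.645) / 0.5901 = 3.605 / 0.5901 = 6.109.
n = 6.109² + 3 = 37.32 + 3 = 40.3.
Round up.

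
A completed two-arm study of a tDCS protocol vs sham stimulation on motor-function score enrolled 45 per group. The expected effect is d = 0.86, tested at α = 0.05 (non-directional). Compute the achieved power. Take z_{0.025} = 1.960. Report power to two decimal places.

power ≈ 0.98

For two equal groups, power = Φ(d·√(n/2) − z_{α/2}).
d·√(n/2) = 0.86 × √(45/2) = 0.86 × 4.743 = 4.079.
z_β = 4.079 − 1.960 = 2.119.
Power = Φ(2.119) = 0.983.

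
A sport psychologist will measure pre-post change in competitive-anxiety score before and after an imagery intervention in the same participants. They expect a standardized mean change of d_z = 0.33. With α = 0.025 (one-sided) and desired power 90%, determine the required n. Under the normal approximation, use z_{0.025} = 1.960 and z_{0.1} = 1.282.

n = 97 pairs

For a paired (one-sample on differences) test: n = ((z_{α} + z_β) / d)².
z_{α} + z_β = 1.960 + 1.282 = 3.242.
n = (3.242 / 0.33)² = 9.824² = 96.52.
Round up.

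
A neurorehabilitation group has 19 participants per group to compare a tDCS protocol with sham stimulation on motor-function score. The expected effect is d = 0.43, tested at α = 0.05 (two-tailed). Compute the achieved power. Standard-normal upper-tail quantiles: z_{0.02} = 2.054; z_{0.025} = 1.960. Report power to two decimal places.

power ≈ 0.26

For two equal groups, power = Φ(d·√(n/2) − z_{α/2}).
d·√(n/2) = 0.43 × √(19/2) = 0.43 × 3.082 = 1.325.
z_β = 1.325 − 1.960 = -0.635.
Power = Φ(-0.635) = 0.263.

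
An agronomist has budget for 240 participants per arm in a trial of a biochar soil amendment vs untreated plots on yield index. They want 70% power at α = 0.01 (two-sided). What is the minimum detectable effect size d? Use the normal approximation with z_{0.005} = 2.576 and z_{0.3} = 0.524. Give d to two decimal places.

d_min ≈ 0.28

For two independent groups of n = 240 each: d_min = (z_{α/2} + z_β)·√(2/n).
z-sum = 2.576 + 0.524 = 3.100.
d_min = 3.100 × √(2/240) = 3.100 × 0.0913 = 0.283.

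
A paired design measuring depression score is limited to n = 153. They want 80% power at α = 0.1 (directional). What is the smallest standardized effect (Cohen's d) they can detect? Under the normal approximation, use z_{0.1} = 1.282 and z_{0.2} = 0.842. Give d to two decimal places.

d_min ≈ 0.17

For a single sample (or paired design) of n = 153: d_min = (z_{α} + z_β)/√n.
z-sum = 1.282 + 0.842 = 2.124.
d_min = 2.124 / √153 = 2.124 / 12.369 = 0.172.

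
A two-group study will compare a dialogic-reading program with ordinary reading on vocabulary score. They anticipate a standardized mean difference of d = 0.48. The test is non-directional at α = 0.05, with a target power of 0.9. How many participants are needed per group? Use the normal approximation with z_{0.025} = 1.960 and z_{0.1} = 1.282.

For two independent groups with equal n: n = 2·((z_{α/2} + z_β) / d)².
z_{α/2} + z_β = 1.960 + 1.282 = 3.242.
n = 2 × (3.242 / 0.48)² = 2 × 6.754² = 2 × 45.62 = 91.2.
Round up to the next whole participant.

n = 92 per group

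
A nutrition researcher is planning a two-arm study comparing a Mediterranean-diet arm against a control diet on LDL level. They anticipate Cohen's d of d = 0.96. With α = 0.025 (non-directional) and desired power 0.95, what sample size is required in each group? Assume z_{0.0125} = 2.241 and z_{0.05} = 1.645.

For two independent groups with equal n: n = 2·((z_{α/2} + z_β) / d)².
z_{α/2} + z_β = 2.241 + 1.645 = 3.886.
n = 2 × (3.886 / 0.96)² = 2 × 4.048² = 2 × 16.39 = 32.8.
Round up to the next whole participant.

n = 33 per group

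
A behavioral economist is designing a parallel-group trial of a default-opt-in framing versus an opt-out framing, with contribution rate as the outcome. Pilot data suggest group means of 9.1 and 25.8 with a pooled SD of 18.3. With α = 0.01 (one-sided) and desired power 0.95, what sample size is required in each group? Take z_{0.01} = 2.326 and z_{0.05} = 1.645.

Cohen's d = |M₁ − M₂| / SD_pooled = |9.1 − 25.8| / 18.3 = 16.7 / 18.3 = 0.913.
For two independent groups with equal n: n = 2·((z_{α} + z_β) / d)².
z_{α} + z_β = 2.326 + 1.645 = 3.971.
n = 2 × (3.971 / 0.913)² = 2 × 4.349² = 2 × 18.92 = 37.8.
Round up to the next whole participant.

n = 38 per group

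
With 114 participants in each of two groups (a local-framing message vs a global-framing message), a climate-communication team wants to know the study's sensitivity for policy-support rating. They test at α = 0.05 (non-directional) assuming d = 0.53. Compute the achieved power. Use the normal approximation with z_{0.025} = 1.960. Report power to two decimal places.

power ≈ 0.98

For two equal groups, power = Φ(d·√(n/2) − z_{α/2}).
d·√(n/2) = 0.53 × √(114/2) = 0.53 × 7.550 = 4.001.
z_β = 4.001 − 1.960 = 2.041.
Power = Φ(2.041) = 0.979.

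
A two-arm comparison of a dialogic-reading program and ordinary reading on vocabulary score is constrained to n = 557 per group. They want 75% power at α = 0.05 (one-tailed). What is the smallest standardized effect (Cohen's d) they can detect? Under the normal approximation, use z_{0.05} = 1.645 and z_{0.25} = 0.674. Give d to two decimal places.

For two independent groups of n = 557 each: d_min = (z_{α} + z_β)·√(2/n).
z-sum = 1.645 + 0.674 = 2.319.
d_min = 2.319 × √(2/557) = 2.319 × 0.0599 = 0.139.

d_min ≈ 0.14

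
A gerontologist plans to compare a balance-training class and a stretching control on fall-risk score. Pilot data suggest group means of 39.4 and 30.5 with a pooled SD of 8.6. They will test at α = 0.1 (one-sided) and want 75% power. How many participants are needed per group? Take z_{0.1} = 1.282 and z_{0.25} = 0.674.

Cohen's d = |M₁ − M₂| / SD_pooled = |39.4 − 30.5| / 8.6 = 8.9 / 8.6 = 1.035.
For two independent groups with equal n: n = 2·((z_{α} + z_β) / d)².
z_{α} + z_β = 1.282 + 0.674 = 1.956.
n = 2 × (1.956 / 1.035)² = 2 × 1.890² = 2 × 3.57 = 7.1.
Round up to the next whole participant.

n = 8 per group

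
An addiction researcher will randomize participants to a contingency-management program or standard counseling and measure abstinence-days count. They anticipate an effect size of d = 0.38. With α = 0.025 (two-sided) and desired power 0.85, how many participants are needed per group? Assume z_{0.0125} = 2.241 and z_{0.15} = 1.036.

n = 149 per group

For two independent groups with equal n: n = 2·((z_{α/2} + z_β) / d)².
z_{α/2} + z_β = 2.241 + 1.036 = 3.277.
n = 2 × (3.277 / 0.38)² = 2 × 8.624² = 2 × 74.37 = 148.7.
Round up to the next whole participant.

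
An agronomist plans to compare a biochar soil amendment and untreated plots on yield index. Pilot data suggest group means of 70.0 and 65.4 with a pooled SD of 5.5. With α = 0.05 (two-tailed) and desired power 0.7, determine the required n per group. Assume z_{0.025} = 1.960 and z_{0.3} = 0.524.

n = 18 per group

Cohen's d = |M₁ − M₂| / SD_pooled = |70.0 − 65.4| / 5.5 = 4.6 / 5.5 = 0.836.
For two independent groups with equal n: n = 2·((z_{α/2} + z_β) / d)².
z_{α/2} + z_β = 1.960 + 0.524 = 2.484.
n = 2 × (2.484 / 0.836)² = 2 × 2.971² = 2 × 8.83 = 17.7.
Round up to the next whole participant.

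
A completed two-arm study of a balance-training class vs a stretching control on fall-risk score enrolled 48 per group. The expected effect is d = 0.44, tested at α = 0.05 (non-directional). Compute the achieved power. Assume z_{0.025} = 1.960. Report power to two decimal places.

power ≈ 0.58

For two equal groups, power = Φ(d·√(n/2) − z_{α/2}).
d·√(n/2) = 0.44 × √(48/2) = 0.44 × 4.899 = 2.156.
z_β = 2.156 − 1.960 = 0.196.
Power = Φ(0.196) = 0.578.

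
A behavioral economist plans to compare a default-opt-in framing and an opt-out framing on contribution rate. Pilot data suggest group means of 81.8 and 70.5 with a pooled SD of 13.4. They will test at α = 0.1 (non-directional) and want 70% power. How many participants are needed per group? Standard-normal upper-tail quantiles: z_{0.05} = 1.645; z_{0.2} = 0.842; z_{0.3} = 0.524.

Cohen's d = |M₁ − M₂| / SD_pooled = |81.8 − 70.5| / 13.4 = 11.3 / 13.4 = 0.843.
For two independent groups with equal n: n = 2·((z_{α/2} + z_β) / d)².
z_{α/2} + z_β = 1.645 + 0.524 = 2.169.
n = 2 × (2.169 / 0.843)² = 2 × 2.573² = 2 × 6.62 = 13.2.
Round up to the next whole participant.

n = 14 per group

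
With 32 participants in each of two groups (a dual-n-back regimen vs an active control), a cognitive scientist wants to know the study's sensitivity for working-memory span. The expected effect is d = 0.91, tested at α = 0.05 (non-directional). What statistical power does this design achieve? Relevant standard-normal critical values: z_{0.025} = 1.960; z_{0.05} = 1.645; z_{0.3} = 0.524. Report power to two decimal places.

power ≈ 0.95

For two equal groups, power = Φ(d·√(n/2) − z_{α/2}).
d·√(n/2) = 0.91 × √(32/2) = 0.91 × 4.000 = 3.640.
z_β = 3.640 − 1.960 = 1.680.
Power = Φ(1.680) = 0.954.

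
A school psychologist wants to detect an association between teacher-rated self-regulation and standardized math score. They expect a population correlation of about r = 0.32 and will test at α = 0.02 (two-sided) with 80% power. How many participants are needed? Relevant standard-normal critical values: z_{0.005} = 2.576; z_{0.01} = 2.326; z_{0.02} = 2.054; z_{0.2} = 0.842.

n = 95

Fisher's z: C = ½·ln((1+r)/(1−r)) = ½·ln(1.9412) = 0.3316.
n = ((z_{α/2} + z_β)/C)² + 3.
(2.326 + 0.842) / 0.3316 = 3.168 / 0.3316 = 9.554.
n = 9.554² + 3 = 91.27 + 3 = 94.3.
Round up.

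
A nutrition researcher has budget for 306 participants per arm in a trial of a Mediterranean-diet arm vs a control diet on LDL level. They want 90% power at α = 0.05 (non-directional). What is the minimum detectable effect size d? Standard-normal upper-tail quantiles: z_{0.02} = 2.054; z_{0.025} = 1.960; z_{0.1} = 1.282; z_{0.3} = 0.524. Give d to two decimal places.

For two independent groups of n = 306 each: d_min = (z_{α/2} + z_β)·√(2/n).
z-sum = 1.960 + 1.282 = 3.242.
d_min = 3.242 × √(2/306) = 3.242 × 0.0808 = 0.262.

d_min ≈ 0.26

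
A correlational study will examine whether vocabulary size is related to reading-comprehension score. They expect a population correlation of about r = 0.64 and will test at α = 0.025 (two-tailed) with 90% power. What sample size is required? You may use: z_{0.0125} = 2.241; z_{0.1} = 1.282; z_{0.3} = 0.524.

n = 25

Fisher's z: C = ½·ln((1+r)/(1−r)) = ½·ln(4.5556) = 0.7582.
n = ((z_{α/2} + z_β)/C)² + 3.
(2.241 + 1.282) / 0.7582 = 3.523 / 0.7582 = 4.647.
n = 4.647² + 3 = 21.59 + 3 = 24.6.
Round up.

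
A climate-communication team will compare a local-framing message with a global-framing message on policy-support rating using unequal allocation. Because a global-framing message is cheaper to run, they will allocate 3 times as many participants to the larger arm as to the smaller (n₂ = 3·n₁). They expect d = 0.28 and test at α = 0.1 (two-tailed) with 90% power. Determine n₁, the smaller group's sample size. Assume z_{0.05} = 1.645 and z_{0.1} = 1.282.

With allocation ratio k = n₂/n₁ = 3, Var(x̄₁−x̄₂) = σ²(1/n₁ + 1/(k·n₁)) = σ²·(k+1)/(k·n₁).
So n₁ = (1 + 1/k)·((z_{α/2} + z_β)/d)² = 1.333 × (2.927/0.28)².
n₁ = 1.333 × 109.28 = 145.7.
Round up: n₁ = 146, giving n₂ = 3 × 146 = 438.

n₁ = 146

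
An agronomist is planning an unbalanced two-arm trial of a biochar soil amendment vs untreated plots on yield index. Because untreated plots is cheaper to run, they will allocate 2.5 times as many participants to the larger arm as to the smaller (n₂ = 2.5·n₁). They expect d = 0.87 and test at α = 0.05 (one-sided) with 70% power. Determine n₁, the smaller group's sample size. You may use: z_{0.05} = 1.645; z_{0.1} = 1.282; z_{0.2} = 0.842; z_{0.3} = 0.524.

n₁ = 9

With allocation ratio k = n₂/n₁ = 2.5, Var(x̄₁−x̄₂) = σ²(1/n₁ + 1/(k·n₁)) = σ²·(k+1)/(k·n₁).
So n₁ = (1 + 1/k)·((z_{α} + z_β)/d)² = 1.400 × (2.169/0.87)².
n₁ = 1.400 × 6.22 = 8.7.
Round up: n₁ = 9, giving n₂ = ⌈2.5 × 9⌉ = ⌈22.5⌉ = 23.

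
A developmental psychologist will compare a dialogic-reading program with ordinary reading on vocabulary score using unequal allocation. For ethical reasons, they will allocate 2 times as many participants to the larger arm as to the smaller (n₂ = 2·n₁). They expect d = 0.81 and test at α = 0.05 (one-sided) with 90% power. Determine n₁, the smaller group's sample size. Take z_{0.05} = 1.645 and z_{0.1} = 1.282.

With allocation ratio k = n₂/n₁ = 2, Var(x̄₁−x̄₂) = σ²(1/n₁ + 1/(k·n₁)) = σ²·(k+1)/(k·n₁).
So n₁ = (1 + 1/k)·((z_{α} + z_β)/d)² = 1.500 × (2.927/0.81)².
n₁ = 1.500 × 13.06 = 19.6.
Round up: n₁ = 20, giving n₂ = 2 × 20 = 40.

n₁ = 20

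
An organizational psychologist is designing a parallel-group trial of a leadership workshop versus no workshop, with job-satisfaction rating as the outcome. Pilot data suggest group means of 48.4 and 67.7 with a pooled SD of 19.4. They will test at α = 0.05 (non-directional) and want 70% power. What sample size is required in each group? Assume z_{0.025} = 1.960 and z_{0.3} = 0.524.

Cohen's d = |M₁ − M₂| / SD_pooled = |48.4 − 67.7| / 19.4 = 19.3 / 19.4 = 0.995.
For two independent groups with equal n: n = 2·((z_{α/2} + z_β) / d)².
z_{α/2} + z_β = 1.960 + 0.524 = 2.484.
n = 2 × (2.484 / 0.995)² = 2 × 2.496² = 2 × 6.23 = 12.5.
Round up to the next whole participant.

n = 13 per group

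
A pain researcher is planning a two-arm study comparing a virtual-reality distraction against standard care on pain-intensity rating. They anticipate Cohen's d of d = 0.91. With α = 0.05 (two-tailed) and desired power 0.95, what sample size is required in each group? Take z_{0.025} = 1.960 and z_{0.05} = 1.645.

For two independent groups with equal n: n = 2·((z_{α/2} + z_β) / d)².
z_{α/2} + z_β = 1.960 + 1.645 = 3.605.
n = 2 × (3.605 / 0.91)² = 2 × 3.962² = 2 × 15.69 = 31.4.
Round up to the next whole participant.

n = 32 per group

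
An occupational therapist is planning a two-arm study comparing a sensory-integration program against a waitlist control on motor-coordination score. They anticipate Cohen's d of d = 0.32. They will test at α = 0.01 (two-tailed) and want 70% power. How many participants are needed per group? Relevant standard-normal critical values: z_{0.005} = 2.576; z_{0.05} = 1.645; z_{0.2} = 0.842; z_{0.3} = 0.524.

For two independent groups with equal n: n = 2·((z_{α/2} + z_β) / d)².
z_{α/2} + z_β = 2.576 + 0.524 = 3.100.
n = 2 × (3.100 / 0.32)² = 2 × 9.688² = 2 × 93.85 = 187.7.
Round up to the next whole participant.

n = 188 per group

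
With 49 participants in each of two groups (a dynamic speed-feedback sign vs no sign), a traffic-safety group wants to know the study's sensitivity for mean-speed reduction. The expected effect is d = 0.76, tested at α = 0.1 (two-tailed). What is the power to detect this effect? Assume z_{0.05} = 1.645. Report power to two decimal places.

For two equal groups, power = Φ(d·√(n/2) − z_{α/2}).
d·√(n/2) = 0.76 × √(49/2) = 0.76 × 4.950 = 3.762.
z_β = 3.762 − 1.645 = 2.117.
Power = Φ(2.117) = 0.983.

power ≈ 0.98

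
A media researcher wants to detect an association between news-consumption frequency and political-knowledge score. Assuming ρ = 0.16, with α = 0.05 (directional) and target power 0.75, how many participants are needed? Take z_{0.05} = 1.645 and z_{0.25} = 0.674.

Fisher's z: C = ½·ln((1+r)/(1−r)) = ½·ln(1.3810) = 0.1614.
n = ((z_{α} + z_β)/C)² + 3.
(1.645 + 0.674) / 0.1614 = 2.319 / 0.1614 = 14.368.
n = 14.368² + 3 = 206.44 + 3 = 209.4.
Round up.

n = 210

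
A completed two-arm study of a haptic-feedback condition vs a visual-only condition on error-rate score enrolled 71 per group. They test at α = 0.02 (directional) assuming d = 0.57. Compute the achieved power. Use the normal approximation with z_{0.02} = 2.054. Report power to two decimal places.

For two equal groups, power = Φ(d·√(n/2) − z_{α}).
d·√(n/2) = 0.57 × √(71/2) = 0.57 × 5.958 = 3.396.
z_β = 3.396 − 2.054 = 1.342.
Power = Φ(1.342) = 0.910.

power ≈ 0.91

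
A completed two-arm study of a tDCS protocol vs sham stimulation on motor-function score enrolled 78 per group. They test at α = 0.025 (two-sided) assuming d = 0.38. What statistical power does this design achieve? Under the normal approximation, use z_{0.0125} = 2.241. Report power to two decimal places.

For two equal groups, power = Φ(d·√(n/2) − z_{α/2}).
d·√(n/2) = 0.38 × √(78/2) = 0.38 × 6.245 = 2.373.
z_β = 2.373 − 2.241 = 0.132.
Power = Φ(0.132) = 0.553.

power ≈ 0.55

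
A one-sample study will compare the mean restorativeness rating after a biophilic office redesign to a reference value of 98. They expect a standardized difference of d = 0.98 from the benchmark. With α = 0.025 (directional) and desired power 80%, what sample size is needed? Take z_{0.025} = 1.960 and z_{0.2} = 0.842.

For a one-sample test: n = ((z_{α} + z_β) / d)².
z_{α} + z_β = 1.960 + 0.842 = 2.802.
n = (2.802 / 0.98)² = 2.859² = 8.17.
Round up.

n = 9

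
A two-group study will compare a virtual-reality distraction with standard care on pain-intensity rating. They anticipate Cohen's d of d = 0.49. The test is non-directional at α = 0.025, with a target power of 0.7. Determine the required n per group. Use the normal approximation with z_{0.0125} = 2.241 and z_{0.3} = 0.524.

For two independent groups with equal n: n = 2·((z_{α/2} + z_β) / d)².
z_{α/2} + z_β = 2.241 + 0.524 = 2.765.
n = 2 × (2.765 / 0.49)² = 2 × 5.643² = 2 × 31.84 = 63.7.
Round up to the next whole participant.

n = 64 per group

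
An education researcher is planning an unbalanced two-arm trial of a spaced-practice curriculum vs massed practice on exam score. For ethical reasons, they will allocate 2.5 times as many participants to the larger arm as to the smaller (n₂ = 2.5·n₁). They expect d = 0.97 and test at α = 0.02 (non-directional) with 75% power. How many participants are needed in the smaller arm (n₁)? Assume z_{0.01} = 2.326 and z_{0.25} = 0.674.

With allocation ratio k = n₂/n₁ = 2.5, Var(x̄₁−x̄₂) = σ²(1/n₁ + 1/(k·n₁)) = σ²·(k+1)/(k·n₁).
So n₁ = (1 + 1/k)·((z_{α/2} + z_β)/d)² = 1.400 × (3.000/0.97)².
n₁ = 1.400 × 9.57 = 13.4.
Round up: n₁ = 14, giving n₂ = 2.5 × 14 = 35.

n₁ = 14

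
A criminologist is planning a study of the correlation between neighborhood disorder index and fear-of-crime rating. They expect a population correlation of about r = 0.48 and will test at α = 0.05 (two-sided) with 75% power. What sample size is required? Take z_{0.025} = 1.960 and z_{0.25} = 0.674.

n = 29

Fisher's z: C = ½·ln((1+r)/(1−r)) = ½·ln(2.8462) = 0.5230.
n = ((z_{α/2} + z_β)/C)² + 3.
(1.960 + 0.674) / 0.5230 = 2.634 / 0.5230 = 5.036.
n = 5.036² + 3 = 25.36 + 3 = 28.4.
Round up.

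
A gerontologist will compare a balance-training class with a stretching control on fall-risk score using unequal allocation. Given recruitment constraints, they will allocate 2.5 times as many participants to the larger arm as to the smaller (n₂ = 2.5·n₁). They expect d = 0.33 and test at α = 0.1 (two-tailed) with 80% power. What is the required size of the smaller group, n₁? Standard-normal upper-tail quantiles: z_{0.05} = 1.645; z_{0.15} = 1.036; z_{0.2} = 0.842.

n₁ = 80

With allocation ratio k = n₂/n₁ = 2.5, Var(x̄₁−x̄₂) = σ²(1/n₁ + 1/(k·n₁)) = σ²·(k+1)/(k·n₁).
So n₁ = (1 + 1/k)·((z_{α/2} + z_β)/d)² = 1.400 × (2.487/0.33)².
n₁ = 1.400 × 56.80 = 79.5.
Round up: n₁ = 80, giving n₂ = 2.5 × 80 = 200.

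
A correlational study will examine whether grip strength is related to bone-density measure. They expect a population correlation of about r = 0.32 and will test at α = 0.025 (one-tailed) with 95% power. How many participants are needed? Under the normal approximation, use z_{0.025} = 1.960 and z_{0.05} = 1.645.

Fisher's z: C = ½·ln((1+r)/(1−r)) = ½·ln(1.9412) = 0.3316.
n = ((z_{α} + z_β)/C)² + 3.
(1.960 + 1.645) / 0.3316 = 3.605 / 0.3316 = 10.872.
n = 10.872² + 3 = 118.19 + 3 = 121.2.
Round up.

n = 122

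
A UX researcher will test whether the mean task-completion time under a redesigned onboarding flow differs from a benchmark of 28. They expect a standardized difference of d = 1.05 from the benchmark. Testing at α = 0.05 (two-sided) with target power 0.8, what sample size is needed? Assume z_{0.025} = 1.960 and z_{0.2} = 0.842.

n = 8

For a one-sample test: n = ((z_{α/2} + z_β) / d)².
z_{α/2} + z_β = 1.960 + 0.842 = 2.802.
n = (2.802 / 1.05)² = 2.669² = 7.12.
Round up.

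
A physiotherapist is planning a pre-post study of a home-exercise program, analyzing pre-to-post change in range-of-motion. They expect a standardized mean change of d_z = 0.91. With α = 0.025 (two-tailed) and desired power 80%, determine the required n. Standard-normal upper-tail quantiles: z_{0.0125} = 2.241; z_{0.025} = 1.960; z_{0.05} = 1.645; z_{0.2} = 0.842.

n = 12 pairs

For a paired (one-sample on differences) test: n = ((z_{α/2} + z_β) / d)².
z_{α/2} + z_β = 2.241 + 0.842 = 3.083.
n = (3.083 / 0.91)² = 3.388² = 11.48.
Round up.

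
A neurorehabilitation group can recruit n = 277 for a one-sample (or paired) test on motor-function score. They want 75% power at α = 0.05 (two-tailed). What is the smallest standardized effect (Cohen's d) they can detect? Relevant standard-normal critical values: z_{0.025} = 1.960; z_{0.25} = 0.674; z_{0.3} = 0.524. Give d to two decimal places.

For a single sample (or paired design) of n = 277: d_min = (z_{α/2} + z_β)/√n.
z-sum = 1.960 + 0.674 = 2.634.
d_min = 2.634 / √277 = 2.634 / 16.643 = 0.158.

d_min ≈ 0.16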